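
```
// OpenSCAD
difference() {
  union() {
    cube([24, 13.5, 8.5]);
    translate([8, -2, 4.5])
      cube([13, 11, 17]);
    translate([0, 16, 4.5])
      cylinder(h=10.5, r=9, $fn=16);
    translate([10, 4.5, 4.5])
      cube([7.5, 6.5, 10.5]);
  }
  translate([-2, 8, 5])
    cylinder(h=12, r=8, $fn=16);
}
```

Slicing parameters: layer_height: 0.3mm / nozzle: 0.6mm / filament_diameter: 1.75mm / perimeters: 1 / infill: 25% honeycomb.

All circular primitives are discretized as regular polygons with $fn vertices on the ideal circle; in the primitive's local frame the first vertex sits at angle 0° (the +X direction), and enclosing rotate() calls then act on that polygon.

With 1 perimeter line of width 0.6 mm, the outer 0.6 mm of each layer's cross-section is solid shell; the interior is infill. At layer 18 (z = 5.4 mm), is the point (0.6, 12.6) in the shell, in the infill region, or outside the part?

At z = 5.4 mm: the cube is present — its section is the full 24×13.5 rectangle; the 13×11 cube at (8, -2) contributes its full rectangle; the r=9 cylinder at (0, 16) gives a regular 16-gon of circumradius 9 (constant along its height); the 7.5×6.5 cube at (10, 4.5) contributes its full rectangle; Combining (union): the regions partially overlap (shared area 205.87 mm²), so overlapping operands fuse into one piece — 1 connected region; the r=8 cylinder at (-2, 8) contributes a regular 16-gon of circumradius 8; Taking the first minus the rest: starting from that combined region, the r=8 cylinder at (-2, 8) partially overlaps it — only the 120.55 mm² overlap (of its 195.93 mm²) is removed, clipping the outline — 1 connected region. Overall, the cross-section is a single solid region. The nearest boundary edge runs (3.66, 13.66)→(1.06, 15.39); distance from the point to it = 2.58 mm. The point is not inside any of the regions above, so it lies outside the cross-section (2.58 mm from the nearest boundary).

outside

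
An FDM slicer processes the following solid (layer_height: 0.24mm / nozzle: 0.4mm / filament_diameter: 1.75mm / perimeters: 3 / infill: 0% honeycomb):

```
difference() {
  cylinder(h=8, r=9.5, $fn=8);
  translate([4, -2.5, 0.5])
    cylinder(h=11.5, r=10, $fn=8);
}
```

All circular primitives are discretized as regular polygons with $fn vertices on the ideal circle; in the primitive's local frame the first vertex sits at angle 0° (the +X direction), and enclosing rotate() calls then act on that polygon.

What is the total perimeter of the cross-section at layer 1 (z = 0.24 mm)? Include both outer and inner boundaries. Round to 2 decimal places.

58.17 mm

At z = 0.24 mm: the r=9.5 cylinder gives a regular 8-gon of circumradius 9.5 (constant along its height) (perimeter = 2·8·9.500·sin(180°/8) = 58.17 mm); the cylinder at (4, -2.5) does not reach this height (z outside [0.5, 12]); Taking the first minus the rest: none of the subtracted shapes is present at this height, so the r=9.5 cylinder is unchanged — boundary = 58.17 mm. Overall, the cross-section is a single solid region. Total boundary length (outer) = 58.17 mm.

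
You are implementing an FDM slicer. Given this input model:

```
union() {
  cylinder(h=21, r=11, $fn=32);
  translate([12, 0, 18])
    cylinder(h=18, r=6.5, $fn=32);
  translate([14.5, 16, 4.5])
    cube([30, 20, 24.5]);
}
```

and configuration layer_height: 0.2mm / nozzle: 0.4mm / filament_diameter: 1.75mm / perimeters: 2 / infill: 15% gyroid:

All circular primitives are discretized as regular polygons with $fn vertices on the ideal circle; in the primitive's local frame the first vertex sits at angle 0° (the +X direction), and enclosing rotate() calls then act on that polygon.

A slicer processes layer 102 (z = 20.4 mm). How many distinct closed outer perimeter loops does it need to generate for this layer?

At z = 20.4 mm: the r=11 cylinder gives a regular 32-gon of circumradius 11 (constant along its height); the cylinder at (12, 0): section is a regular 32-gon, circumradius r=6.5; the 30×20 cube at (14.5, 16) contributes its full rectangle; Merging all regions: the regions partially overlap (shared area 45.07 mm²), so overlapping operands fuse into one piece — 2 connected regions. The result has 2 disconnected regions.

2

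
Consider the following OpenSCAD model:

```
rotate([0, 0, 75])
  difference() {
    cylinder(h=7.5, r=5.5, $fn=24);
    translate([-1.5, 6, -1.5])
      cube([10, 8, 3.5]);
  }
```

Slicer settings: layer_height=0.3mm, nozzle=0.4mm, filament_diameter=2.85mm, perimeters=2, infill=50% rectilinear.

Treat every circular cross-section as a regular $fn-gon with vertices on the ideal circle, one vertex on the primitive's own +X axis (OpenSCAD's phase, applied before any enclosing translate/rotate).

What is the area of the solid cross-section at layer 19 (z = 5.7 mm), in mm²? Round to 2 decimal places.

93.95 mm²

At z = 5.7 mm: the r=5.5 cylinder contributes a regular 24-gon of circumradius 5.5 (area = (24/2)·5.500²·sin(360°/24) = 93.95 mm²); the cube at (-1.5, 6) does not reach this height (z outside [-1.5, 2]); Subtracting the remaining from the first: none of the subtracted shapes is present at this height, so the r=5.5 cylinder is unchanged — area = 93.95 mm²; (whole slice rotated 75° about Z — lengths, areas and connectivity unchanged). Overall, the cross-section is a single solid region. Net area = 93.95 mm².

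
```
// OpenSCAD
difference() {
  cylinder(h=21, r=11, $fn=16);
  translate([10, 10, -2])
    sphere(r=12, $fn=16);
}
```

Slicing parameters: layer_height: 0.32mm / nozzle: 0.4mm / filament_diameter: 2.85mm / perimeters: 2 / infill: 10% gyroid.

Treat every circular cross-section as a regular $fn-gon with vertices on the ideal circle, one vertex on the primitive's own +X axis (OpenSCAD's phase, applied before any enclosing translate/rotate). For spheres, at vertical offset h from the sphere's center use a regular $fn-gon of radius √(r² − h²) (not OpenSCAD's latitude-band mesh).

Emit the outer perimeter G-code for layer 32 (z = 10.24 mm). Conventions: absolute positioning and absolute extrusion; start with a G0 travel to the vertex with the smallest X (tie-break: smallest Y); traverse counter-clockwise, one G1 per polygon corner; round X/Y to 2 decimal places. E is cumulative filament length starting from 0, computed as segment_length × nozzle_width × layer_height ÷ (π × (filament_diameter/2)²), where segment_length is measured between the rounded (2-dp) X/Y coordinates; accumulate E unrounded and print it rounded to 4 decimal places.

G0 X-11.00 Y0.00 Z10.24
G1 X-10.16 Y-4.21 E0.0861
G1 X-7.78 Y-7.78 E0.1722
G1 X-4.21 Y-10.16 E0.2583
G1 X0.00 Y-11.00 E0.3445
G1 X4.21 Y-10.16 E0.4306
G1 X7.78 Y-7.78 E0.5167
G1 X10.16 Y-4.21 E0.6028
G1 X11.00 Y0.00 E0.6889
G1 X10.16 Y4.21 E0.7750
G1 X7.78 Y7.78 E0.8611
G1 X4.21 Y10.16 E0.9472
G1 X0.00 Y11.00 E1.0334
G1 X-4.21 Y10.16 E1.1195
G1 X-7.78 Y7.78 E1.2056
G1 X-10.16 Y4.21 E1.2917
G1 X-11.00 Y0.00 E1.3778

At z = 10.24 mm: the r=11 cylinder gives a regular 16-gon of circumradius 11 (constant along its height); the sphere at (10, 10) is not intersected at this z (|z−center|=12.240 > r=12); After the difference (first − rest): none of the subtracted shapes is present at this height, so the r=11 cylinder is unchanged — 1 connected region. The outline is a single polygon with 16 vertices. Extrusion per mm of travel: 0.4 × 0.32 / (π × 1.425²) = 0.020065. Accumulating E over each segment gives final E = 1.3778.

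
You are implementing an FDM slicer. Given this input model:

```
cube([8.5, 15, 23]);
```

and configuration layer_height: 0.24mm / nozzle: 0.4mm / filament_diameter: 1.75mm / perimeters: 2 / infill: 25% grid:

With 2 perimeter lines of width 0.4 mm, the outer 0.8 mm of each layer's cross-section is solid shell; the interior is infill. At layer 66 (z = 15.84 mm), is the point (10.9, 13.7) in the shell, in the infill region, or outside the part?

outside

At z = 15.84 mm: the cube is present — its section is the full 8.5×15 rectangle. Overall, the cross-section is a single solid region. The nearest boundary edge runs (8.50, 0.00)→(8.50, 15.00); distance from the point to it = 2.40 mm. The point is not inside any of the regions above, so it lies outside the cross-section (2.40 mm from the nearest boundary).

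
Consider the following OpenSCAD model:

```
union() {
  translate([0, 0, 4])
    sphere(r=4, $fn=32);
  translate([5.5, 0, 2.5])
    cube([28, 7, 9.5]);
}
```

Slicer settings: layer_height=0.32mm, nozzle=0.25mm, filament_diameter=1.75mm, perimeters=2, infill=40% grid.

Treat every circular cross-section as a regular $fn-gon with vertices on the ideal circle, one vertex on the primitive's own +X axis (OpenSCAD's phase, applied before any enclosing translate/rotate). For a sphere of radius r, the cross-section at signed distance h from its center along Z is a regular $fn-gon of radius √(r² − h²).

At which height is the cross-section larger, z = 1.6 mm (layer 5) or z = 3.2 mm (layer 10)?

Layer 5 (z = 1.6): the r=4 sphere contributes a regular 32-gon of circumradius √(4²−2.4²) = 3.200 (area = (32/2)·3.200²·sin(360°/32) = 31.96 mm²); the cube at (5.5, 0) does not reach this height (z outside [2.5, 12]); Combining (union): only the r=4 sphere is present, so the union is just that shape — area = 31.96 mm². So its area = 31.96 mm². Layer 10 (z = 3.2): the r=4 sphere slices to a regular 32-gon of circumradius 3.919 (√(r²−h²) with h=0.8 from center) (area = (32/2)·3.919²·sin(360°/32) = 47.95 mm²); the cube at (5.5, 0) (footprint 28×7) is included at this height (area 196.00 mm²); Taking the union: the 2 present regions are separate (no shared area or edge), so areas and boundary lengths simply add and each stays a separate island — area = 243.95 mm². So its area = 243.95 mm². Layer 10 is larger (243.95 vs 31.96 mm²).

layer 10 (z = 3.2 mm)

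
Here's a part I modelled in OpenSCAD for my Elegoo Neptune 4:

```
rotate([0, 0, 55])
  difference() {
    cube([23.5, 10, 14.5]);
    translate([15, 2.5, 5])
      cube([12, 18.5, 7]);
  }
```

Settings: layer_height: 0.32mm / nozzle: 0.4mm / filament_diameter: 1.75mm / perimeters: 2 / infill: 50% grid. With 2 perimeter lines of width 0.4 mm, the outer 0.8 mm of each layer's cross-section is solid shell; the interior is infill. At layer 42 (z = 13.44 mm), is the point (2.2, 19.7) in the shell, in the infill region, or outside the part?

shell

At z = 13.44 mm: the cube (footprint 23.5×10) is included at this height; the cube at (15, 2.5) is not intersected at this z (z outside [5, 12]); After the difference (first − rest): none of the subtracted shapes is present at this height, so the 23.5×10 cube is unchanged — 1 connected region; (whole slice rotated 55° about Z — lengths, areas and connectivity unchanged). Overall, the cross-section is a single solid region. Undo the 55° rotation: the query point maps to (17.399, 9.497) in the un-rotated model frame. The nearest boundary edge runs (23.50, 10.00)→(0.00, 10.00); distance from the point to it = 0.50 mm. The point is inside the cross-section, 0.50 mm from the nearest boundary — within the 0.8 mm shell band (2 × 0.4).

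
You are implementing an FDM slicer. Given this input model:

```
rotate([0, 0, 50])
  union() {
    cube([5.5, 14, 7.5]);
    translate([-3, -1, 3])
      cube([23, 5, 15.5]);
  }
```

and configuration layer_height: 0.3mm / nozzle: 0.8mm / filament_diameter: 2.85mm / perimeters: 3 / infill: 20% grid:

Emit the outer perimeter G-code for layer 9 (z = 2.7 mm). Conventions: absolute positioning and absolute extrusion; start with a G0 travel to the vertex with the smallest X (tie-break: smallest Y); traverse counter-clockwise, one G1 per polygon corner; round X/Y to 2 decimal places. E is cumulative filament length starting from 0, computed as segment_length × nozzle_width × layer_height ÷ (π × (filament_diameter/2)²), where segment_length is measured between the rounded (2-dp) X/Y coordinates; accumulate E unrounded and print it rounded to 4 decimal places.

At z = 2.7 mm: the cube is present — its section is the full 5.5×14 rectangle; the cube at (-3, -1) is not intersected at this z (z outside [3, 18.5]); Taking the union: only the 5.5×14 cube is present, so the union is just that shape — 1 connected region; (whole slice rotated 50° about Z — lengths, areas and connectivity unchanged). The outline is a single polygon with 4 vertices. Extrusion per mm of travel: 0.8 × 0.3 / (π × 1.425²) = 0.037621. Accumulating E over each segment gives final E = 1.4671.

G0 X-10.72 Y9.00 Z2.70
G1 X0.00 Y0.00 E0.5266
G1 X3.54 Y4.21 E0.7335
G1 X-7.19 Y13.21 E1.2604
G1 X-10.72 Y9.00 E1.4671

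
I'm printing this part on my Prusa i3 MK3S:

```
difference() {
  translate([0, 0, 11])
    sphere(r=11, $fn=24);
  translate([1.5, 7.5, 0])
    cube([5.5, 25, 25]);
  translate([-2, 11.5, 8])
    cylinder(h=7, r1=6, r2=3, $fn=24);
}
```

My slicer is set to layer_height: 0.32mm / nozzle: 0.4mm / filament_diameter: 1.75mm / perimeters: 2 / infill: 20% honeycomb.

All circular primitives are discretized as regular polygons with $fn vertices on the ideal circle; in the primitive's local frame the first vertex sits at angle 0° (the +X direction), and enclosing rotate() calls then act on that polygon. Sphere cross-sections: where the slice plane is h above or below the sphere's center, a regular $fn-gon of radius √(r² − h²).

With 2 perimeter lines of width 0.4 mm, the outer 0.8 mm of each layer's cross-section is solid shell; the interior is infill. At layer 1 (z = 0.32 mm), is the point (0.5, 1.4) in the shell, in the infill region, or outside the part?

infill

At z = 0.32 mm: the sphere: section is a regular 24-gon, circumradius = √(r²−h²) = √(11²−10.68²) = 2.634; the cube at (1.5, 7.5) (footprint 5.5×25) is included at this height; the cone at (-2, 11.5) is absent (z outside [8, 15]); Subtracting the remaining from the first: starting from the r=11 sphere, the 5.5×25 cube at (1.5, 7.5) misses the remaining region (no effect) — 1 connected region. Overall, the cross-section is a single solid region. The nearest boundary edge runs (0.68, 2.54)→(1.32, 2.28); distance from the point to it = 1.13 mm. The point is inside the cross-section and 1.13 mm from the nearest boundary — more than the 0.8 mm shell width (2 × 0.4), so it's in the infill interior.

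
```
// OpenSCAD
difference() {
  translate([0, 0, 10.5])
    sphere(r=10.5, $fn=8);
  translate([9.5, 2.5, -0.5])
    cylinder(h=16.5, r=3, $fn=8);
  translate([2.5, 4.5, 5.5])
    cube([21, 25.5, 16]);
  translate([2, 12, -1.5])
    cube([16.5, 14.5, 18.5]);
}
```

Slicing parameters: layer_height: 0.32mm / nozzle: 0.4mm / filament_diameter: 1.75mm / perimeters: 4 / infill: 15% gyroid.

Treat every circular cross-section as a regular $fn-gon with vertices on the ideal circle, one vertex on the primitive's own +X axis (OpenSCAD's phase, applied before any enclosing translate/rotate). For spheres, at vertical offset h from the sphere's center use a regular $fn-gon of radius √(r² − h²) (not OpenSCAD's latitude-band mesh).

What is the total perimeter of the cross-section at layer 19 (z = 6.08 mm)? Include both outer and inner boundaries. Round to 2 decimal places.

61.38 mm

At z = 6.08 mm: the r=10.5 sphere contributes a regular 8-gon of circumradius √(10.5²−4.42²) = 9.524 (perimeter = 2·8·9.524·sin(180°/8) = 58.32 mm); the r=3 cylinder at (9.5, 2.5) contributes a regular 8-gon of circumradius 3 (perimeter = 2·8·3.000·sin(180°/8) = 18.37 mm); the cube at (2.5, 4.5) (footprint 21×25.5) is included at this height (perimeter 93.00 mm); the cube at (2, 12) is present — its section is the full 16.5×14.5 rectangle (perimeter 62.00 mm); Subtracting the remaining from the first: starting from the r=10.5 sphere, the r=3 cylinder at (9.5, 2.5) partially overlaps it — only the 7.46 mm² overlap (of its 25.46 mm²) is removed, clipping the outline; the 21×25.5 cube at (2.5, 4.5) partially overlaps it — only the 14.17 mm² overlap (of its 535.50 mm²) is removed, clipping the outline; the 16.5×14.5 cube at (2, 12) misses the remaining region (no effect) — boundary = 61.38 mm. Overall, the cross-section is a single solid region. Total boundary length (outer) = 61.38 mm.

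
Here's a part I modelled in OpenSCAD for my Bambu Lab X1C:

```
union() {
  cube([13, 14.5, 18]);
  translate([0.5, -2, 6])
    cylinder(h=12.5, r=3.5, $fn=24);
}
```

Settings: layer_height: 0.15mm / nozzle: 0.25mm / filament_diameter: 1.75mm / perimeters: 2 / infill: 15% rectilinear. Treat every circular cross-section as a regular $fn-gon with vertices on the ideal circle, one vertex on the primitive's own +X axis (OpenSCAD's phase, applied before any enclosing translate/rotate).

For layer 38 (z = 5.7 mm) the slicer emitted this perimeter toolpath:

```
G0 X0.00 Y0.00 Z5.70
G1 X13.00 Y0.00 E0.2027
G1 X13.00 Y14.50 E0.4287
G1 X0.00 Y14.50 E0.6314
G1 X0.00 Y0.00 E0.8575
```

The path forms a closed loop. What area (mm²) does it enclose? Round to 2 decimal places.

188.50 mm²

Apply the shoelace formula to the sequence of (X, Y) vertices; enclosed area = 188.50 mm².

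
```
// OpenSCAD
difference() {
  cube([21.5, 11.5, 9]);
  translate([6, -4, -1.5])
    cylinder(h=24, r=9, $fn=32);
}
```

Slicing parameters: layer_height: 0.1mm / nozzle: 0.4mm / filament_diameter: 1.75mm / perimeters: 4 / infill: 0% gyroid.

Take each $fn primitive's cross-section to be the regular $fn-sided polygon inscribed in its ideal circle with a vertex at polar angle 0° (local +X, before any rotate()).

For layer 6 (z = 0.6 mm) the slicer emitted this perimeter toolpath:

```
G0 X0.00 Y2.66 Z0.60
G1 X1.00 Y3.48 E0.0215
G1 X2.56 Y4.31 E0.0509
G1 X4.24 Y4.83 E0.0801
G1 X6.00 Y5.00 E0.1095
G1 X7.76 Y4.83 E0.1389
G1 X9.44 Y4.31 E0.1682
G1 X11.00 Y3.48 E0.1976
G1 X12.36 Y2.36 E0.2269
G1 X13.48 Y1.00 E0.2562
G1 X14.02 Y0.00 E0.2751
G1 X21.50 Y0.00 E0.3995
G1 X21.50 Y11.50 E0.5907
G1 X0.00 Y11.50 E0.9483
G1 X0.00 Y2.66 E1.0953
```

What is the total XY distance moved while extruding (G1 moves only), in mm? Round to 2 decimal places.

65.86 mm

Sum the Euclidean lengths of each G1 segment: total = 65.86 mm.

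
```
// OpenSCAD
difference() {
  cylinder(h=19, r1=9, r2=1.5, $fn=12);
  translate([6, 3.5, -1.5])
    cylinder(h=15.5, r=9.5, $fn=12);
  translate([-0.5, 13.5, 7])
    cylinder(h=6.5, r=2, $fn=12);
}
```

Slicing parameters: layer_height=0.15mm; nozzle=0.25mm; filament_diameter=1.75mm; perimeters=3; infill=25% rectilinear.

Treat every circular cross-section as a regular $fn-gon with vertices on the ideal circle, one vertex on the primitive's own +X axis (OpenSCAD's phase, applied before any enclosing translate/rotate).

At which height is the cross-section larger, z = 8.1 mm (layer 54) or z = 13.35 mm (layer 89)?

Layer 54 (z = 8.1): the cone: at t=0.426 of its height the radius interpolates to r₁+(r₂−r₁)t = 5.803, giving a regular 12-gon of that circumradius (area = (12/2)·5.803²·sin(360°/12) = 101.01 mm²); the r=9.5 cylinder at (6, 3.5) contributes a regular 12-gon of circumradius 9.5 (area = (12/2)·9.500²·sin(360°/12) = 270.75 mm²); the r=2 cylinder at (-0.5, 13.5) gives a regular 12-gon of circumradius 2 (constant along its height) (area = (12/2)·2.000²·sin(360°/12) = 12.00 mm²); After the difference (first − rest): starting from the cone (101.01 mm²), the r=9.5 cylinder at (6, 3.5) partially overlaps it — only the 70.29 mm² overlap (of its 270.75 mm²) is removed, clipping the outline; the r=2 cylinder at (-0.5, 13.5) misses the remaining region (no effect) — area = 30.72 mm². So its area = 30.72 mm². Layer 89 (z = 13.35): the cone (r1=9→r2=1.5) has section circumradius 3.730 here — a regular 12-gon (area = (12/2)·3.730²·sin(360°/12) = 41.74 mm²); the cylinder at (6, 3.5): section is a regular 12-gon, circumradius r=9.5 (area = (12/2)·9.500²·sin(360°/12) = 270.75 mm²); the r=2 cylinder at (-0.5, 13.5) contributes a regular 12-gon of circumradius 2 (area = (12/2)·2.000²·sin(360°/12) = 12.00 mm²); After the difference (first − rest): starting from the cone (41.74 mm²), the r=9.5 cylinder at (6, 3.5) partially overlaps it — only the 35.50 mm² overlap (of its 270.75 mm²) is removed, clipping the outline; the r=2 cylinder at (-0.5, 13.5) misses the remaining region (no effect) — area = 6.25 mm². So its area = 6.25 mm². Layer 54 is larger (30.72 vs 6.25 mm²).

layer 54 (z = 8.1 mm)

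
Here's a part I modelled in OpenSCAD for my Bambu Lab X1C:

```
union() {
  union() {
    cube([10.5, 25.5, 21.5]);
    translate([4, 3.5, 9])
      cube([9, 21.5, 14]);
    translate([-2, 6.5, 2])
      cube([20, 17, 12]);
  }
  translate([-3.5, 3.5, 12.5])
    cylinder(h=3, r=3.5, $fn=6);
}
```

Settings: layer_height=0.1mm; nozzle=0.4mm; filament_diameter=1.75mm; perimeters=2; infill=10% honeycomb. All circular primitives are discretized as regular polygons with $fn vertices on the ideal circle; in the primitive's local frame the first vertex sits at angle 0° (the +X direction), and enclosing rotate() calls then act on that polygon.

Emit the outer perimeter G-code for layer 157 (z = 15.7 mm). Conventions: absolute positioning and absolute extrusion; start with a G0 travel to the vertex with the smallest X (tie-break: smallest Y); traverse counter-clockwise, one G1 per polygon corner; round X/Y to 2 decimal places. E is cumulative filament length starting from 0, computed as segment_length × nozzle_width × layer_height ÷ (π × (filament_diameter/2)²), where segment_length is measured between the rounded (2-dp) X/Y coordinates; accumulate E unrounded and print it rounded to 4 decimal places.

At z = 15.7 mm: the cube is present — its section is the full 10.5×25.5 rectangle; the 9×21.5 cube at (4, 3.5) contributes its full rectangle; the cube at (-2, 6.5) is absent (z outside [2, 14]); Taking the union: the regions partially overlap (shared area 139.75 mm²), so overlapping operands fuse into one piece — 1 connected region; the cylinder at (-3.5, 3.5) does not reach this height (z outside [12.5, 15.5]); Combining (union): only that combined region is present, so the union is just that shape — 1 connected region. The outline is a single polygon with 8 vertices. Extrusion per mm of travel: 0.4 × 0.1 / (π × 0.875²) = 0.016630. Accumulating E over each segment gives final E = 1.2805.

G0 X0.00 Y0.00 Z15.70
G1 X10.50 Y0.00 E0.1746
G1 X10.50 Y3.50 E0.2328
G1 X13.00 Y3.50 E0.2744
G1 X13.00 Y25.00 E0.6319
G1 X10.50 Y25.00 E0.6735
G1 X10.50 Y25.50 E0.6818
G1 X0.00 Y25.50 E0.8564
G1 X0.00 Y0.00 E1.2805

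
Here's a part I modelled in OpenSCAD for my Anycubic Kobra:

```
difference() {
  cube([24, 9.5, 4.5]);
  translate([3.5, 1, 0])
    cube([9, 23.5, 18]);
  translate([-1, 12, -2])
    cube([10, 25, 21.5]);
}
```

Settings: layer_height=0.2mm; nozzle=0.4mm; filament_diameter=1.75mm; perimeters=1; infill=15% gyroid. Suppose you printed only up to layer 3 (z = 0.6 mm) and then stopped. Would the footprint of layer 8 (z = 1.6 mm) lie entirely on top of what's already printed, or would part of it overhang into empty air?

Compare the two slices. At z = 0.6: the cube (footprint 24×9.5) is included at this height (area 228.00 mm²); the 9×23.5 cube at (3.5, 1) contributes its full rectangle (area 211.50 mm²); the 10×25 cube at (-1, 12) contributes its full rectangle (area 250.00 mm²); After the difference (first − rest): starting from the 24×9.5 cube (228.00 mm²), the 9×23.5 cube at (3.5, 1) partially overlaps it — only the 76.50 mm² overlap (of its 211.50 mm²) is removed, clipping the outline; the 10×25 cube at (-1, 12) misses the remaining region (no effect) — area = 151.50 mm². At z = 1.6: the 24×9.5 cube contributes its full rectangle (area 228.00 mm²); the 9×23.5 cube at (3.5, 1) contributes its full rectangle (area 211.50 mm²); the cube at (-1, 12) (footprint 10×25) is included at this height (area 250.00 mm²); Taking the first minus the rest: starting from the 24×9.5 cube (228.00 mm²), the 9×23.5 cube at (3.5, 1) partially overlaps it — only the 76.50 mm² overlap (of its 211.50 mm²) is removed, clipping the outline; the 10×25 cube at (-1, 12) misses the remaining region (no effect) — area = 151.50 mm². Checking containment: the cross-section at z = 1.6 is a subset of the cross-section at z = 0.6.

entirely on top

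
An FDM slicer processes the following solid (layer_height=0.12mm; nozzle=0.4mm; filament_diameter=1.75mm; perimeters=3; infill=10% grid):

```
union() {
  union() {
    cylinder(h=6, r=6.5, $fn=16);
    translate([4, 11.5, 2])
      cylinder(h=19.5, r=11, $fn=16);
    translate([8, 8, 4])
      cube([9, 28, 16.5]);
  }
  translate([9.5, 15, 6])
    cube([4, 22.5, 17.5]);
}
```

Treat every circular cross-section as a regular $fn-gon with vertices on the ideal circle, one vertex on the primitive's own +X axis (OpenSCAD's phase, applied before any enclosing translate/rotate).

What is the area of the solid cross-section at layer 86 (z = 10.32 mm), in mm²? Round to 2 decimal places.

554.96 mm²

At z = 10.32 mm: the cylinder is absent (z outside [0, 6]); the r=11 cylinder at (4, 11.5) contributes a regular 16-gon of circumradius 11 (area = (16/2)·11.000²·sin(360°/16) = 370.44 mm²); the cube at (8, 8) (footprint 9×28) is included at this height (area 252.00 mm²); Taking the union: the regions partially overlap — summed areas 622.44 mm² minus the doubly-counted overlap 73.48 mm² gives 548.96 mm² — area = 548.96 mm²; the 4×22.5 cube at (9.5, 15) contributes its full rectangle (area 90.00 mm²); Merging all regions: the regions partially overlap — summed areas 638.96 mm² minus the doubly-counted overlap 84.00 mm² gives 554.96 mm² — area = 554.96 mm². Overall, the cross-section is a single solid region. Net area = 554.96 mm².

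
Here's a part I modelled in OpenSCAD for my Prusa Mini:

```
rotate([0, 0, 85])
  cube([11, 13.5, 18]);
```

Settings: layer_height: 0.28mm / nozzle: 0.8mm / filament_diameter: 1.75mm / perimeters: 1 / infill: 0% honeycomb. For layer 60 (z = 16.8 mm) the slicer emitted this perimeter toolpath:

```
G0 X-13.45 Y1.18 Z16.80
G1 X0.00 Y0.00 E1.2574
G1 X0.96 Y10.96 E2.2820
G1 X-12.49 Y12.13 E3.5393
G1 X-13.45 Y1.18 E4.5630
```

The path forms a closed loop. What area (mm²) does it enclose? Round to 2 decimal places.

148.47 mm²

Apply the shoelace formula to the sequence of (X, Y) vertices; enclosed area = 148.47 mm².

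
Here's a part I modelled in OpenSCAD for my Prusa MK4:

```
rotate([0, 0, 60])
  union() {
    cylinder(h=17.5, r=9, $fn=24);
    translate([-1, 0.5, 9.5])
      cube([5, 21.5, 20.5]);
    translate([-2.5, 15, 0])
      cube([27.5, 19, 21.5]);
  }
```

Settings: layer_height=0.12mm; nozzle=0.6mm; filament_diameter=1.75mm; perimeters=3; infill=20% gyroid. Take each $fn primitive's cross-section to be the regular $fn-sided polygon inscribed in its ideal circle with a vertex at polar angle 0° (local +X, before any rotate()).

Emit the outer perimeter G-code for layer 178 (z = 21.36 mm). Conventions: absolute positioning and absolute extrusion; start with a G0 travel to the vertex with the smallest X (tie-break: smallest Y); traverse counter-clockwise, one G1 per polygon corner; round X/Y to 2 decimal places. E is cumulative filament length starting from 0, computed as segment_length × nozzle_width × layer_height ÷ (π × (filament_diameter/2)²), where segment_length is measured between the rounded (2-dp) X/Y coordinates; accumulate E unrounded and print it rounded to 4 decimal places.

At z = 21.36 mm: the cylinder is absent (z outside [0, 17.5]); the cube at (-1, 0.5) (footprint 5×21.5) is included at this height; the cube at (-2.5, 15) (footprint 27.5×19) is included at this height; Merging all regions: the regions partially overlap (shared area 35.00 mm²), so overlapping operands fuse into one piece — 1 connected region; (rotated 60° about Z; rotation is an isometry so areas/perimeters/island counts are preserved). The outline is a single polygon with 8 vertices. Extrusion per mm of travel: 0.6 × 0.12 / (π × 0.875²) = 0.029934. Accumulating E over each segment gives final E = 3.6521.

G0 X-30.69 Y14.83 Z21.36
G1 X-14.24 Y5.33 E0.5686
G1 X-13.49 Y6.63 E0.6136
G1 X-0.93 Y-0.62 E1.0477
G1 X1.57 Y3.71 E1.1973
G1 X-10.99 Y10.96 E1.6315
G1 X-0.49 Y29.15 E2.2602
G1 X-16.94 Y38.65 E2.8288
G1 X-30.69 Y14.83 E3.6521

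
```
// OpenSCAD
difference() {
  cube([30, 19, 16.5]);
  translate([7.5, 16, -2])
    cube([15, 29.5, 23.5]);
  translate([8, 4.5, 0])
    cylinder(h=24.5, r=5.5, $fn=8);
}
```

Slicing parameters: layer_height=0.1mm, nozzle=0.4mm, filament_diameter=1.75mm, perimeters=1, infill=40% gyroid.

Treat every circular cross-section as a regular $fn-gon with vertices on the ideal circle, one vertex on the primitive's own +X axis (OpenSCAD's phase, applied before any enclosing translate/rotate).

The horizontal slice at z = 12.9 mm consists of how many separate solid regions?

1

At z = 12.9 mm: the cube (footprint 30×19) is included at this height; the cube at (7.5, 16) is present — its section is the full 15×29.5 rectangle; the cylinder at (8, 4.5): section is a regular 8-gon, circumradius r=5.5; Taking the first minus the rest: starting from the 30×19 cube, the 15×29.5 cube at (7.5, 16) partially overlaps it — only the 45.00 mm² overlap (of its 442.50 mm²) is removed, clipping the outline; the r=5.5 cylinder at (8, 4.5) partially overlaps it — only the 83.15 mm² overlap (of its 85.56 mm²) is removed, clipping the outline — 1 connected region. The result has 1 disconnected region.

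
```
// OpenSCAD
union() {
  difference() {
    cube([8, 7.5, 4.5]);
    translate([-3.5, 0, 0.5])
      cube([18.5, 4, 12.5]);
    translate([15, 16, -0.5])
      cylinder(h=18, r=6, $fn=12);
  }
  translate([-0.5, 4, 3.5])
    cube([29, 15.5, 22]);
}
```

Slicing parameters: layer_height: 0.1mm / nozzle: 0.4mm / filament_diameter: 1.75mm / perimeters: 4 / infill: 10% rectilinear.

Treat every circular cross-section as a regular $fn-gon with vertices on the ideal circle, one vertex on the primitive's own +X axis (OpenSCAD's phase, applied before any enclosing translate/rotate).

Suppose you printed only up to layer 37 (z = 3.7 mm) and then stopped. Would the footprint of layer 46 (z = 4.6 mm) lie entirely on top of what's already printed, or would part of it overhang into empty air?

Compare the two slices. At z = 3.7: the 8×7.5 cube contributes its full rectangle (area 60.00 mm²); the cube at (-3.5, 0) is present — its section is the full 18.5×4 rectangle (area 74.00 mm²); the r=6 cylinder at (15, 16) contributes a regular 12-gon of circumradius 6 (area = (12/2)·6.000²·sin(360°/12) = 108.00 mm²); After the difference (first − rest): starting from the 8×7.5 cube (60.00 mm²), the 18.5×4 cube at (-3.5, 0) partially overlaps it — only the 32.00 mm² overlap (of its 74.00 mm²) is removed, clipping the outline; the r=6 cylinder at (15, 16) misses the remaining region (no effect) — area = 28.00 mm²; the cube at (-0.5, 4) is present — its section is the full 29×15.5 rectangle (area 449.50 mm²); Taking the union: the result so far lies entirely inside the 29×15.5 cube at (-0.5, 4), so the union is just the 29×15.5 cube at (-0.5, 4) — area = 449.50 mm². At z = 4.6: the cube is absent (z outside [0, 4.5]); the cube at (-3.5, 0) is present — its section is the full 18.5×4 rectangle (area 74.00 mm²); the r=6 cylinder at (15, 16) gives a regular 12-gon of circumradius 6 (constant along its height) (area = (12/2)·6.000²·sin(360°/12) = 108.00 mm²); Taking the first minus the rest: the first operand is absent here, so nothing remains; the cube at (-0.5, 4) (footprint 29×15.5) is included at this height (area 449.50 mm²); Merging all regions: only the 29×15.5 cube at (-0.5, 4) is present, so the union is just that shape — area = 449.50 mm². Checking containment: the cross-section at z = 4.6 is a subset of the cross-section at z = 3.7.

entirely on top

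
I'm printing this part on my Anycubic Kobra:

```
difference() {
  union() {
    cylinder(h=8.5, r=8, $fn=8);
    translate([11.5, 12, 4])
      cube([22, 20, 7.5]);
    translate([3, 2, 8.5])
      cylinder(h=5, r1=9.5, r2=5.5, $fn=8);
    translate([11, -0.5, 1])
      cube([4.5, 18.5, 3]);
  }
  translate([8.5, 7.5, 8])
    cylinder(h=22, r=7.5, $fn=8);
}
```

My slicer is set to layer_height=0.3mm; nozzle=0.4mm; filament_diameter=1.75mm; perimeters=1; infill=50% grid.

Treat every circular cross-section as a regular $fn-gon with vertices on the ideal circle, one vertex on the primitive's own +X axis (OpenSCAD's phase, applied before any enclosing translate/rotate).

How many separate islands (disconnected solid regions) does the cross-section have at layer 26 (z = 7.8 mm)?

2

At z = 7.8 mm: the cylinder: section is a regular 8-gon, circumradius r=8; the 22×20 cube at (11.5, 12) contributes its full rectangle; the cone at (3, 2) is not intersected at this z (z outside [8.5, 13.5]); the cube at (11, -0.5) is not intersected at this z (z outside [1, 4]); Merging all regions: the 2 present regions are separate (no shared area or edge), so areas and boundary lengths simply add and each stays a separate island — 2 connected regions; the cylinder at (8.5, 7.5) does not reach this height (z outside [8, 30]); After the difference (first − rest): none of the subtracted shapes is present at this height, so the result so far is unchanged — 2 connected regions. Overall, the cross-section has 2 separate islands. Island count = 2.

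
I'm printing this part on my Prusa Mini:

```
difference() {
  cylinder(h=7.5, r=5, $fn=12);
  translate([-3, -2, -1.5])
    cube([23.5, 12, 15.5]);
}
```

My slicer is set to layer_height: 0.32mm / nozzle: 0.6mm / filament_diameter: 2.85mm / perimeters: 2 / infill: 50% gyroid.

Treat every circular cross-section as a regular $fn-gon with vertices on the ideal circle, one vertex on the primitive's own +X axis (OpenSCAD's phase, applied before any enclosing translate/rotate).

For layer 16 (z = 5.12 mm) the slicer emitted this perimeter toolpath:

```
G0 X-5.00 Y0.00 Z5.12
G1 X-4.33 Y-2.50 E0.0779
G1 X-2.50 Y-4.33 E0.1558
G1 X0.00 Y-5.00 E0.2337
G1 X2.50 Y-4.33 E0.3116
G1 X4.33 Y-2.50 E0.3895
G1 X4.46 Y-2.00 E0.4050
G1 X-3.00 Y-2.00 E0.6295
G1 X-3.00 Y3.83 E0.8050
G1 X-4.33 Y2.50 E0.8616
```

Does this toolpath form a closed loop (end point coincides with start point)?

no

Start point (G0): (-5.00, 0.00). End point (last G1): the path does not return to the start — open.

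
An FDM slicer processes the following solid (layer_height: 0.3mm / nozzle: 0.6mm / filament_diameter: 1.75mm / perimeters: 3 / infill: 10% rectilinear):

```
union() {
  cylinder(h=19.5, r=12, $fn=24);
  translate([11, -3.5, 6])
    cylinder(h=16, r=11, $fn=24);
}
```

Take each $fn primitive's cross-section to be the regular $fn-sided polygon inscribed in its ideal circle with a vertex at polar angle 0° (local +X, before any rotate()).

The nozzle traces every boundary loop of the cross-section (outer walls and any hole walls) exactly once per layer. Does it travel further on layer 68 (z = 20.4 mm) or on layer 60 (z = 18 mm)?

layer 60 (z = 18 mm)

Layer 68 (z = 20.4): the cylinder is absent (z outside [0, 19.5]); the cylinder at (11, -3.5): section is a regular 24-gon, circumradius r=11 (perimeter = 2·24·11.000·sin(180°/24) = 68.92 mm); Merging all regions: only the r=11 cylinder at (11, -3.5) is present, so the union is just that shape — boundary = 68.92 mm. So its perimeter = 68.92 mm. Layer 60 (z = 18): the cylinder: section is a regular 24-gon, circumradius r=12 (perimeter = 2·24·12.000·sin(180°/24) = 75.18 mm); the cylinder at (11, -3.5): section is a regular 24-gon, circumradius r=11 (perimeter = 2·24·11.000·sin(180°/24) = 68.92 mm); Combining (union): the regions partially overlap (shared area 158.11 mm²), so the edge portions inside another operand are dropped and the merged outline is re-measured after clipping — boundary = 96.40 mm. So its perimeter = 96.40 mm. Layer 60 is larger (96.40 vs 68.92 mm).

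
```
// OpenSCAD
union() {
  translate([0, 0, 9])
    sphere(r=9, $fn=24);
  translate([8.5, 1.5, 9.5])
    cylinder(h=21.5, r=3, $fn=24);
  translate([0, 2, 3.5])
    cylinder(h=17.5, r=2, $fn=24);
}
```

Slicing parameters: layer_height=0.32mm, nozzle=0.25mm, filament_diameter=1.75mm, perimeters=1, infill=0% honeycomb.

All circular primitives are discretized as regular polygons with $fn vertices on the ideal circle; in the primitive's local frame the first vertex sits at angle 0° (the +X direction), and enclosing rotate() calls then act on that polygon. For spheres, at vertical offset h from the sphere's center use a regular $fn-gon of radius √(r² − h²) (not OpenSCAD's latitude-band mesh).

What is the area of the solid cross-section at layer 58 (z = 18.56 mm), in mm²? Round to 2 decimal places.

40.38 mm²

At z = 18.56 mm: the sphere is absent (|z−center|=9.560 > r=9); the r=3 cylinder at (8.5, 1.5) gives a regular 24-gon of circumradius 3 (constant along its height) (area = (24/2)·3.000²·sin(360°/24) = 27.95 mm²); the r=2 cylinder at (0, 2) gives a regular 24-gon of circumradius 2 (constant along its height) (area = (24/2)·2.000²·sin(360°/24) = 12.42 mm²); Taking the union: the 2 present regions are separate (no shared area or edge), so areas and boundary lengths simply add and each stays a separate island — area = 40.38 mm². Overall, the cross-section has 2 separate islands. Net area = 40.38 mm².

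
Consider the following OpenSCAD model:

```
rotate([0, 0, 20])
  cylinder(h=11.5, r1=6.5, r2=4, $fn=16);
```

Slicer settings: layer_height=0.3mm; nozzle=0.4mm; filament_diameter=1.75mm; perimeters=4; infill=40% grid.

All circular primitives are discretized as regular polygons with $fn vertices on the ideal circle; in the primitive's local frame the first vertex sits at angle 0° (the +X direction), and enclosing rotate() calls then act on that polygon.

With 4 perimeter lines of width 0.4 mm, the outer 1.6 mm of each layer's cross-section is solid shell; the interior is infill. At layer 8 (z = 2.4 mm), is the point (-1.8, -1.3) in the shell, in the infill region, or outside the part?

infill

At z = 2.4 mm: the cone (r1=6.5→r2=4) has section circumradius 5.978 here — a regular 16-gon; (whole slice rotated 20° about Z — lengths, areas and connectivity unchanged). Overall, the cross-section is a single solid region. Undo the 20° rotation: the query point maps to (-2.136, -0.606) in the un-rotated model frame. The nearest boundary edge runs (-5.98, 0.00)→(-5.52, -2.29); distance from the point to it = 3.65 mm. The point is inside the cross-section and 3.65 mm from the nearest boundary — more than the 1.6 mm shell width (4 × 0.4), so it's in the infill interior.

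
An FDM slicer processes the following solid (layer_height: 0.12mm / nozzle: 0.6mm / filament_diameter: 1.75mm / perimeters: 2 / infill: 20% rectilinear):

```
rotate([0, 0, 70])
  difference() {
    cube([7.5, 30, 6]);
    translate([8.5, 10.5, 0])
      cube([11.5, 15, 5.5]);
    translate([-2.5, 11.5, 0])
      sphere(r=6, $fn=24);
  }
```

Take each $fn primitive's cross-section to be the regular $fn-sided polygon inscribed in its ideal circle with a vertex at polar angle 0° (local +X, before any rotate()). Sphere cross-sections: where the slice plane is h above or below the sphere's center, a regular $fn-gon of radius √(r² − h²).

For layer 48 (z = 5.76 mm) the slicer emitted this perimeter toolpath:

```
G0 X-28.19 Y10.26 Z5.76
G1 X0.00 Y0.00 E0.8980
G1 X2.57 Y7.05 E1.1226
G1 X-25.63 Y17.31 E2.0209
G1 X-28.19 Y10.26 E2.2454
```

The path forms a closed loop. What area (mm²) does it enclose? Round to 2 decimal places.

225.09 mm²

Apply the shoelace formula to the sequence of (X, Y) vertices; enclosed area = 225.09 mm².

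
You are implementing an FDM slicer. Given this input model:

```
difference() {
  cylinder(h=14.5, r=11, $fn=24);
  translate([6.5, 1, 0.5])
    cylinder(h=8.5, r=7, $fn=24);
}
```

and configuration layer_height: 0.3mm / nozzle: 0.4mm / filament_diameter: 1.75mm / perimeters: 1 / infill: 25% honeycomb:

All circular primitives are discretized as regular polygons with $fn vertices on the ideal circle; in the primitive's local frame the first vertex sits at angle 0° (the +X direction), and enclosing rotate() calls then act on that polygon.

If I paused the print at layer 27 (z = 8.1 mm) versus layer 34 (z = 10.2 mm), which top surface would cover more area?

layer 34 (z = 10.2 mm)

Layer 27 (z = 8.1): the r=11 cylinder gives a regular 24-gon of circumradius 11 (constant along its height) (area = (24/2)·11.000²·sin(360°/24) = 375.81 mm²); the r=7 cylinder at (6.5, 1) contributes a regular 24-gon of circumradius 7 (area = (24/2)·7.000²·sin(360°/24) = 152.19 mm²); Taking the first minus the rest: starting from the r=11 cylinder (375.81 mm²), the r=7 cylinder at (6.5, 1) partially overlaps it — only the 125.39 mm² overlap (of its 152.19 mm²) is removed, clipping the outline — area = 250.42 mm². So its area = 250.42 mm². Layer 34 (z = 10.2): the cylinder: section is a regular 24-gon, circumradius r=11 (area = (24/2)·11.000²·sin(360°/24) = 375.81 mm²); the cylinder at (6.5, 1) is absent (z outside [0.5, 9]); Taking the first minus the rest: none of the subtracted shapes is present at this height, so the r=11 cylinder is unchanged — area = 375.81 mm². So its area = 375.81 mm². Layer 34 is larger (375.81 vs 250.42 mm²).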